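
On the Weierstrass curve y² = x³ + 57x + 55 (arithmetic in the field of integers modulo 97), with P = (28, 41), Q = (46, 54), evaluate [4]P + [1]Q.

First 4P:
Repeated addition: build up to 4P.
2P: tangent at (28, 41): λ = (3·28² + 57)/(2·41) ≡ 81/82. 82⁻¹ ≡ 84 (mod 97), so λ ≡ 81·84 ≡ 14.
  x = λ² - 28 - 28 = 196 - 56 ≡ 43; y = λ·(28 - 43) - 41 ≡ 40. → (43, 40)
3P: (43, 40) + (28, 41). λ = (41 - 40)/(28 - 43) ≡ 1/82 mod 97. 82⁻¹ ≡ 84 (mod 97), so λ ≡ 84.
  x = λ² - 43 - 28 = 7056 - 71 ≡ 1; y = λ·(43 - 1) - 40 ≡ 93. → (1, 93)
4P: (1, 93) + (28, 41). λ = (41 - 93)/(28 - 1) ≡ 45/27 mod 97. 27⁻¹ ≡ 18 (mod 97) since 27·18 = 486 ≡ 1, so λ ≡ 34.
  x = λ² - 1 - 28 = 1156 - 29 ≡ 60; y = λ·(1 - 60) - 93 ≡ 35. → (60, 35)
4P = (60, 35).
Finally 4P + Q:
(60, 35) + (46, 54). λ = (54 - 35)/(46 - 60) ≡ 19/83 mod 97. 83⁻¹ ≡ 90 (mod 97) since 83·90 = 7470 ≡ 1, so λ ≡ 61.
  x = λ² - 60 - 46 = 3721 - 106 ≡ 26; y = λ·(60 - 26) - 35 ≡ 2. → (26, 2)

(26, 2)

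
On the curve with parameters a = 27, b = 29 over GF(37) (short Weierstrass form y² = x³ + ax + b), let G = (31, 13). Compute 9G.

(5, 17)

Repeated addition: build up to 9G.
2G: tangent at (31, 13): λ = (3·31² + 27)/(2·13) ≡ 24/26. 26⁻¹ ≡ 10 (mod 37), so λ ≡ 24·10 ≡ 18.
  x = λ² - 31 - 31 = 324 - 62 ≡ 3; y = λ·(31 - 3) - 13 ≡ 10. → (3, 10)
3G: (3, 10) + (31, 13). λ = (13 - 10)/(31 - 3) ≡ 3/28 mod 37. 28⁻¹ ≡ 4 (mod 37), so λ ≡ 12.
  x = λ² - 3 - 31 = 144 - 34 ≡ 36; y = λ·(3 - 36) - 10 ≡ 1. → (36, 1)
4G: (36, 1) + (31, 13). λ = (13 - 1)/(31 - 36) ≡ 12/32 mod 37. 32⁻¹ ≡ 22 (mod 37) since 32·22 = 704 ≡ 1, so λ ≡ 5.
  x = λ² - 36 - 31 = 25 - 67 ≡ 32; y = λ·(36 - 32) - 1 ≡ 19. → (32, 19)
5G: (32, 19) + (31, 13). λ = (13 - 19)/(31 - 32) ≡ 31/36 mod 37. 36⁻¹ ≡ 36 (mod 37) since 36·36 = 1296 ≡ 1, so λ ≡ 6.
  x = λ² - 32 - 31 = 36 - 63 ≡ 10; y = λ·(32 - 10) - 19 ≡ 2. → (10, 2)
6G: (10, 2) + (31, 13). λ = (13 - 2)/(31 - 10) ≡ 11/21 mod 37. 21⁻¹ ≡ 30 (mod 37), so λ ≡ 34.
  x = λ² - 10 - 31 = 1156 - 41 ≡ 5; y = λ·(10 - 5) - 2 ≡ 20. → (5, 20)
7G: (5, 20) + (31, 13). λ = (13 - 20)/(31 - 5) ≡ 30/26 mod 37. 26⁻¹ ≡ 10 (mod 37), so λ ≡ 4.
  x = λ² - 5 - 31 = 16 - 36 ≡ 17; y = λ·(5 - 17) - 20 ≡ 6. → (17, 6)
8G: (17, 6) + (31, 13). λ = (13 - 6)/(31 - 17) ≡ 7/14 mod 37. 14⁻¹ ≡ 8 (mod 37) since 14·8 = 112 ≡ 1, so λ ≡ 19.
  x = λ² - 17 - 31 = 361 - 48 ≡ 17; y = λ·(17 - 17) - 6 ≡ 31. → (17, 31)
9G: (17, 31) + (31, 13). λ = (13 - 31)/(31 - 17) ≡ 19/14 mod 37. 14⁻¹ ≡ 8 (mod 37), so λ ≡ 4.
  x = λ² - 17 - 31 = 16 - 48 ≡ 5; y = λ·(17 - 5) - 31 ≡ 17. → (5, 17)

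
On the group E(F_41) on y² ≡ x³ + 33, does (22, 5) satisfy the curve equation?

no

y² = 5² ≡ 25; x³ + 0x + 33 = 10681 ≡ 21 (mod 41). 25 ≠ 21.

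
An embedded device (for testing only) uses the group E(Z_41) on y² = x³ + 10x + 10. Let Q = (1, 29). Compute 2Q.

(21, 16)

tangent at (1, 29): λ = (3·1² + 10)/(2·29) ≡ 13/17. 17⁻¹ ≡ 29 (mod 41), so λ ≡ 13·29 ≡ 8.
  x = λ² - 1 - 1 = 64 - 2 ≡ 21; y = λ·(1 - 21) - 29 ≡ 16. → (21, 16)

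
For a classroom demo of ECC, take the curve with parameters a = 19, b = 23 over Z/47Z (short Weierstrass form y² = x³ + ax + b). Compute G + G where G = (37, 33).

(29, 37)

tangent at (37, 33): λ = (3·37² + 19)/(2·33) ≡ 37/19. 19⁻¹ ≡ 5 (mod 47), so λ ≡ 37·5 ≡ 44.
  x = λ² - 37 - 37 = 1936 - 74 ≡ 29; y = λ·(37 - 29) - 33 ≡ 37. → (29, 37)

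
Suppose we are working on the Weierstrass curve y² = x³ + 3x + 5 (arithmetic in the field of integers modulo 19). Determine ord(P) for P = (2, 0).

2

2P: (2, 0) + (2, 0): same x and y₁ ≡ -y₂, so the sum is O.
2P = O, so the order is 2.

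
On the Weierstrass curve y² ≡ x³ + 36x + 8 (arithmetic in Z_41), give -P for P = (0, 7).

(0, 34)

-(0, 7) = (0, -7 mod 41) = (0, 34).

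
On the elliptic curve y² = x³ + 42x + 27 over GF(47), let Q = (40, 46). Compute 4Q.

(12, 35)

Repeated addition: build up to 4Q.
2Q: tangent at (40, 46): λ = (3·40² + 42)/(2·46) ≡ 1/45. 45⁻¹ ≡ 23 (mod 47) since 45·23 = 1035 ≡ 1, so λ ≡ 1·23 ≡ 23.
  x = λ² - 40 - 40 = 529 - 80 ≡ 26; y = λ·(40 - 26) - 46 ≡ 41. → (26, 41)
3Q: (26, 41) + (40, 46). λ = (46 - 41)/(40 - 26) ≡ 5/14 mod 47. 14⁻¹ ≡ 37 (mod 47) since 14·37 = 518 ≡ 1, so λ ≡ 44.
  x = λ² - 26 - 40 = 1936 - 66 ≡ 37; y = λ·(26 - 37) - 41 ≡ 39. → (37, 39)
4Q: (37, 39) + (40, 46). λ = (46 - 39)/(40 - 37) ≡ 7/3 mod 47. 3⁻¹ ≡ 16 (mod 47), so λ ≡ 18.
  x = λ² - 37 - 40 = 324 - 77 ≡ 12; y = λ·(37 - 12) - 39 ≡ 35. → (12, 35)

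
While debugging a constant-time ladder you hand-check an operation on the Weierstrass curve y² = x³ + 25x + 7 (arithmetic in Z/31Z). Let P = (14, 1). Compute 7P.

Repeated addition: build up to 7P.
2P: tangent at (14, 1): λ = (3·14² + 25)/(2·1) ≡ 24/2. 2⁻¹ ≡ 16 (mod 31) since 2·16 = 32 ≡ 1, so λ ≡ 24·16 ≡ 12.
  x = λ² - 14 - 14 = 144 - 28 ≡ 23; y = λ·(14 - 23) - 1 ≡ 15. → (23, 15)
3P: (23, 15) + (14, 1). λ = (1 - 15)/(14 - 23) ≡ 17/22 mod 31. 22⁻¹ ≡ 24 (mod 31), so λ ≡ 5.
  x = λ² - 23 - 14 = 25 - 37 ≡ 19; y = λ·(23 - 19) - 15 ≡ 5. → (19, 5)
4P: (19, 5) + (14, 1). λ = (1 - 5)/(14 - 19) ≡ 27/26 mod 31. 26⁻¹ ≡ 6 (mod 31), so λ ≡ 7.
  x = λ² - 19 - 14 = 49 - 33 ≡ 16; y = λ·(19 - 16) - 5 ≡ 16. → (16, 16)
5P: (16, 16) + (14, 1). λ = (1 - 16)/(14 - 16) ≡ 16/29 mod 31. 29⁻¹ ≡ 15 (mod 31) since 29·15 = 435 ≡ 1, so λ ≡ 23.
  x = λ² - 16 - 14 = 529 - 30 ≡ 3; y = λ·(16 - 3) - 16 ≡ 4. → (3, 4)
6P: (3, 4) + (14, 1). λ = (1 - 4)/(14 - 3) ≡ 28/11 mod 31. 11⁻¹ ≡ 17 (mod 31), so λ ≡ 11.
  x = λ² - 3 - 14 = 121 - 17 ≡ 11; y = λ·(3 - 11) - 4 ≡ 1. → (11, 1)
7P: (11, 1) + (14, 1). λ = (1 - 1)/(14 - 11) ≡ 0/3 mod 31. 3⁻¹ ≡ 21 (mod 31), so λ ≡ 0.
  x = λ² - 11 - 14 = 0 - 25 ≡ 6; y = λ·(11 - 6) - 1 ≡ 30. → (6, 30)

(6, 30)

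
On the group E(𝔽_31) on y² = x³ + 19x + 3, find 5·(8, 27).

Write Q = (8, 27).
Double-and-add on 5 = (101)₂. Start with Q = (8, 27) for the leading 1-bit.
double: tangent at (8, 27): λ = (3·8² + 19)/(2·27) ≡ 25/23. 23⁻¹ ≡ 27 (mod 31), so λ ≡ 25·27 ≡ 24.
  x = λ² - 8 - 8 = 576 - 16 ≡ 2; y = λ·(8 - 2) - 27 ≡ 24. → (2, 24)
double: tangent at (2, 24): λ = (3·2² + 19)/(2·24) ≡ 0/17. 17⁻¹ ≡ 11 (mod 31), so λ ≡ 0·11 ≡ 0.
  x = λ² - 2 - 2 = 0 - 4 ≡ 27; y = λ·(2 - 27) - 24 ≡ 7. → (27, 7)
add Q: (27, 7) + (8, 27). λ = (27 - 7)/(8 - 27) ≡ 20/12 mod 31. 12⁻¹ ≡ 13 (mod 31) since 12·13 = 156 ≡ 1, so λ ≡ 12.
  x = λ² - 27 - 8 = 144 - 35 ≡ 16; y = λ·(27 - 16) - 7 ≡ 1. → (16, 1)

(16, 1)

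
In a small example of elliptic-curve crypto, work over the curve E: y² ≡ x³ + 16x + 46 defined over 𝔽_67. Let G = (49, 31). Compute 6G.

Double-and-add on 6 = (110)₂. Start with G = (49, 31) for the leading 1-bit.
double: tangent at (49, 31): λ = (3·49² + 16)/(2·31) ≡ 50/62. 62⁻¹ ≡ 40 (mod 67) since 62·40 = 2480 ≡ 1, so λ ≡ 50·40 ≡ 57.
  x = λ² - 49 - 49 = 3249 - 98 ≡ 2; y = λ·(49 - 2) - 31 ≡ 35. → (2, 35)
add G: (2, 35) + (49, 31). λ = (31 - 35)/(49 - 2) ≡ 63/47 mod 67. 47⁻¹ ≡ 10 (mod 67), so λ ≡ 27.
  x = λ² - 2 - 49 = 729 - 51 ≡ 8; y = λ·(2 - 8) - 35 ≡ 4. → (8, 4)
double: tangent at (8, 4): λ = (3·8² + 16)/(2·4) ≡ 7/8. 8⁻¹ ≡ 42 (mod 67), so λ ≡ 7·42 ≡ 26.
  x = λ² - 8 - 8 = 676 - 16 ≡ 57; y = λ·(8 - 57) - 4 ≡ 62. → (57, 62)

(57, 62)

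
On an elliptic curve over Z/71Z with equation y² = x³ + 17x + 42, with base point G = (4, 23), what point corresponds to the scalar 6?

(35, 42)

Repeated addition: build up to 6G.
2G: tangent at (4, 23): λ = (3·4² + 17)/(2·23) ≡ 65/46. 46⁻¹ ≡ 17 (mod 71) since 46·17 = 782 ≡ 1, so λ ≡ 65·17 ≡ 40.
  x = λ² - 4 - 4 = 1600 - 8 ≡ 30; y = λ·(4 - 30) - 23 ≡ 2. → (30, 2)
3G: (30, 2) + (4, 23). λ = (23 - 2)/(4 - 30) ≡ 21/45 mod 71. 45⁻¹ ≡ 30 (mod 71) since 45·30 = 1350 ≡ 1, so λ ≡ 62.
  x = λ² - 30 - 4 = 3844 - 34 ≡ 47; y = λ·(30 - 47) - 2 ≡ 9. → (47, 9)
4G: (47, 9) + (4, 23). λ = (23 - 9)/(4 - 47) ≡ 14/28 mod 71. 28⁻¹ ≡ 33 (mod 71), so λ ≡ 36.
  x = λ² - 47 - 4 = 1296 - 51 ≡ 38; y = λ·(47 - 38) - 9 ≡ 31. → (38, 31)
5G: (38, 31) + (4, 23). λ = (23 - 31)/(4 - 38) ≡ 63/37 mod 71. 37⁻¹ ≡ 48 (mod 71) since 37·48 = 1776 ≡ 1, so λ ≡ 42.
  x = λ² - 38 - 4 = 1764 - 42 ≡ 18; y = λ·(38 - 18) - 31 ≡ 28. → (18, 28)
6G: (18, 28) + (4, 23). λ = (23 - 28)/(4 - 18) ≡ 66/57 mod 71. 57⁻¹ ≡ 5 (mod 71), so λ ≡ 46.
  x = λ² - 18 - 4 = 2116 - 22 ≡ 35; y = λ·(18 - 35) - 28 ≡ 42. → (35, 42)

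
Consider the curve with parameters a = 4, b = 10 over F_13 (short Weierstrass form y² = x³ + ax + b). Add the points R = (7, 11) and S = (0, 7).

(7, 11) + (0, 7). λ = (7 - 11)/(0 - 7) ≡ 9/6 mod 13. 6⁻¹ ≡ 11 (mod 13) since 6·11 = 66 ≡ 1, so λ ≡ 8.
  x = λ² - 7 - 0 = 64 - 7 ≡ 5; y = λ·(7 - 5) - 11 ≡ 5. → (5, 5)

(5, 5)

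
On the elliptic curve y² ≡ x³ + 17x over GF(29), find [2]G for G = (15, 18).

tangent at (15, 18): λ = (3·15² + 17)/(2·18) ≡ 25/7. 7⁻¹ ≡ 25 (mod 29) since 7·25 = 175 ≡ 1, so λ ≡ 25·25 ≡ 16.
  x = λ² - 15 - 15 = 256 - 30 ≡ 23; y = λ·(15 - 23) - 18 ≡ 28. → (23, 28)

(23, 28)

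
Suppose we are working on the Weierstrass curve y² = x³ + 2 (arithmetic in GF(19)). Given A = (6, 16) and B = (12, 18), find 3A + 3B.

First 3A:
Repeated addition: build up to 3A.
2A: tangent at (6, 16): λ = (3·6² + 0)/(2·16) ≡ 13/13. 13⁻¹ ≡ 3 (mod 19) since 13·3 = 39 ≡ 1, so λ ≡ 13·3 ≡ 1.
  x = λ² - 6 - 6 = 1 - 12 ≡ 8; y = λ·(6 - 8) - 16 ≡ 1. → (8, 1)
3A: (8, 1) + (6, 16). λ = (16 - 1)/(6 - 8) ≡ 15/17 mod 19. 17⁻¹ ≡ 9 (mod 19) since 17·9 = 153 ≡ 1, so λ ≡ 2.
  x = λ² - 8 - 6 = 4 - 14 ≡ 9; y = λ·(8 - 9) - 1 ≡ 16. → (9, 16)
3A = (9, 16).
Next 3B:
Repeated addition: build up to 3B.
2B: tangent at (12, 18): λ = (3·12² + 0)/(2·18) ≡ 14/17. 17⁻¹ ≡ 9 (mod 19), so λ ≡ 14·9 ≡ 12.
  x = λ² - 12 - 12 = 144 - 24 ≡ 6; y = λ·(12 - 6) - 18 ≡ 16. → (6, 16)
3B: (6, 16) + (12, 18). λ = (18 - 16)/(12 - 6) ≡ 2/6 mod 19. 6⁻¹ ≡ 16 (mod 19) since 6·16 = 96 ≡ 1, so λ ≡ 13.
  x = λ² - 6 - 12 = 169 - 18 ≡ 18; y = λ·(6 - 18) - 16 ≡ 18. → (18, 18)
3B = (18, 18).
Finally 3A + 3B:
(9, 16) + (18, 18). λ = (18 - 16)/(18 - 9) ≡ 2/9 mod 19. 9⁻¹ ≡ 17 (mod 19) since 9·17 = 153 ≡ 1, so λ ≡ 15.
  x = λ² - 9 - 18 = 225 - 27 ≡ 8; y = λ·(9 - 8) - 16 ≡ 18. → (8, 18)

(8, 18)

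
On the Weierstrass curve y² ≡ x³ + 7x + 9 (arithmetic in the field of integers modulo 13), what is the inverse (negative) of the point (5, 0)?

-(5, 0) = (5, -0 mod 13) = (5, 0).

(5, 0)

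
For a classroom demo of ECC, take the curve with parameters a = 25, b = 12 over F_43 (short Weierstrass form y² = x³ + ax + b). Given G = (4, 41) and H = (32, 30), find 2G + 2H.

(4, 41)

First 2G:
Repeated addition: build up to 2G.
2G: tangent at (4, 41): λ = (3·4² + 25)/(2·41) ≡ 30/39. 39⁻¹ ≡ 32 (mod 43), so λ ≡ 30·32 ≡ 14.
  x = λ² - 4 - 4 = 196 - 8 ≡ 16; y = λ·(4 - 16) - 41 ≡ 6. → (16, 6)
2G = (16, 6).
Next 2H:
Repeated addition: build up to 2H.
2H: tangent at (32, 30): λ = (3·32² + 25)/(2·30) ≡ 1/17. 17⁻¹ ≡ 38 (mod 43), so λ ≡ 1·38 ≡ 38.
  x = λ² - 32 - 32 = 1444 - 64 ≡ 4; y = λ·(32 - 4) - 30 ≡ 2. → (4, 2)
2H = (4, 2).
Finally 2G + 2H:
(16, 6) + (4, 2). λ = (2 - 6)/(4 - 16) ≡ 39/31 mod 43. 31⁻¹ ≡ 25 (mod 43), so λ ≡ 29.
  x = λ² - 16 - 4 = 841 - 20 ≡ 4; y = λ·(16 - 4) - 6 ≡ 41. → (4, 41)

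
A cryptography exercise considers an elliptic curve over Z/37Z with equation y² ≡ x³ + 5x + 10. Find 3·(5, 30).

(6, 21)

Write Q = (5, 30).
Repeated addition: build up to 3Q.
2Q: tangent at (5, 30): λ = (3·5² + 5)/(2·30) ≡ 6/23. 23⁻¹ ≡ 29 (mod 37), so λ ≡ 6·29 ≡ 26.
  x = λ² - 5 - 5 = 676 - 10 ≡ 0; y = λ·(5 - 0) - 30 ≡ 26. → (0, 26)
3Q: (0, 26) + (5, 30). λ = (30 - 26)/(5 - 0) ≡ 4/5 mod 37. 5⁻¹ ≡ 15 (mod 37) since 5·15 = 75 ≡ 1, so λ ≡ 23.
  x = λ² - 0 - 5 = 529 - 5 ≡ 6; y = λ·(0 - 6) - 26 ≡ 21. → (6, 21)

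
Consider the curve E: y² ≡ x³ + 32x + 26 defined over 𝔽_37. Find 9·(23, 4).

Write G = (23, 4).
Double-and-add on 9 = (1001)₂. Start with G = (23, 4) for the leading 1-bit.
double: tangent at (23, 4): λ = (3·23² + 32)/(2·4) ≡ 28/8. 8⁻¹ ≡ 14 (mod 37) since 8·14 = 112 ≡ 1, so λ ≡ 28·14 ≡ 22.
  x = λ² - 23 - 23 = 484 - 46 ≡ 31; y = λ·(23 - 31) - 4 ≡ 5. → (31, 5)
double: tangent at (31, 5): λ = (3·31² + 32)/(2·5) ≡ 29/10. 10⁻¹ ≡ 26 (mod 37), so λ ≡ 29·26 ≡ 14.
  x = λ² - 31 - 31 = 196 - 62 ≡ 23; y = λ·(31 - 23) - 5 ≡ 33. → (23, 33)
double: tangent at (23, 33): λ = (3·23² + 32)/(2·33) ≡ 28/29. 29⁻¹ ≡ 23 (mod 37) since 29·23 = 667 ≡ 1, so λ ≡ 28·23 ≡ 15.
  x = λ² - 23 - 23 = 225 - 46 ≡ 31; y = λ·(23 - 31) - 33 ≡ 32. → (31, 32)
add G: (31, 32) + (23, 4). λ = (4 - 32)/(23 - 31) ≡ 9/29 mod 37. 29⁻¹ ≡ 23 (mod 37) since 29·23 = 667 ≡ 1, so λ ≡ 22.
  x = λ² - 31 - 23 = 484 - 54 ≡ 23; y = λ·(31 - 23) - 32 ≡ 33. → (23, 33)

(23, 33)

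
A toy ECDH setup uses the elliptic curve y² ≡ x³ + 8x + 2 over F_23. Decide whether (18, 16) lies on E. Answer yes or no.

no

y² = 16² ≡ 3; x³ + 8x + 2 = 5978 ≡ 21 (mod 23). 3 ≠ 21.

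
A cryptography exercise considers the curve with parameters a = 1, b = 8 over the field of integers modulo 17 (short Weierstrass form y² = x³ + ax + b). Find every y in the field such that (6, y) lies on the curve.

x³ + 1x + 8 = 230 ≡ 9 (mod 17).
Square roots of 9 mod 17: 3 and 14 (since 3² = 9 ≡ 9).

3, 14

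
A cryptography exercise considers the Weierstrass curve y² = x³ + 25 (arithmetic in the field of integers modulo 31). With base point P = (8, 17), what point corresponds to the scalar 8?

Double-and-add on 8 = (1000)₂. Start with P = (8, 17) for the leading 1-bit.
double: tangent at (8, 17): λ = (3·8² + 0)/(2·17) ≡ 6/3. 3⁻¹ ≡ 21 (mod 31), so λ ≡ 6·21 ≡ 2.
  x = λ² - 8 - 8 = 4 - 16 ≡ 19; y = λ·(8 - 19) - 17 ≡ 23. → (19, 23)
double: tangent at (19, 23): λ = (3·19² + 0)/(2·23) ≡ 29/15. 15⁻¹ ≡ 29 (mod 31), so λ ≡ 29·29 ≡ 4.
  x = λ² - 19 - 19 = 16 - 38 ≡ 9; y = λ·(19 - 9) - 23 ≡ 17. → (9, 17)
double: tangent at (9, 17): λ = (3·9² + 0)/(2·17) ≡ 26/3. 3⁻¹ ≡ 21 (mod 31), so λ ≡ 26·21 ≡ 19.
  x = λ² - 9 - 9 = 361 - 18 ≡ 2; y = λ·(9 - 2) - 17 ≡ 23. → (2, 23)

(2, 23)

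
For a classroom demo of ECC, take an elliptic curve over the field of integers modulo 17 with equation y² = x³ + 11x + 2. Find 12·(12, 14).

Write P = (12, 14).
Repeated addition: build up to 12P.
2P: tangent at (12, 14): λ = (3·12² + 11)/(2·14) ≡ 1/11. 11⁻¹ ≡ 14 (mod 17), so λ ≡ 1·14 ≡ 14.
  x = λ² - 12 - 12 = 196 - 24 ≡ 2; y = λ·(12 - 2) - 14 ≡ 7. → (2, 7)
3P: (2, 7) + (12, 14). λ = (14 - 7)/(12 - 2) ≡ 7/10 mod 17. 10⁻¹ ≡ 12 (mod 17), so λ ≡ 16.
  x = λ² - 2 - 12 = 256 - 14 ≡ 4; y = λ·(2 - 4) - 7 ≡ 12. → (4, 12)
4P: (4, 12) + (12, 14). λ = (14 - 12)/(12 - 4) ≡ 2/8 mod 17. 8⁻¹ ≡ 15 (mod 17), so λ ≡ 13.
  x = λ² - 4 - 12 = 169 - 16 ≡ 0; y = λ·(4 - 0) - 12 ≡ 6. → (0, 6)
5P: (0, 6) + (12, 14). λ = (14 - 6)/(12 - 0) ≡ 8/12 mod 17. 12⁻¹ ≡ 10 (mod 17), so λ ≡ 12.
  x = λ² - 0 - 12 = 144 - 12 ≡ 13; y = λ·(0 - 13) - 6 ≡ 8. → (13, 8)
6P: (13, 8) + (12, 14). λ = (14 - 8)/(12 - 13) ≡ 6/16 mod 17. 16⁻¹ ≡ 16 (mod 17), so λ ≡ 11.
  x = λ² - 13 - 12 = 121 - 25 ≡ 11; y = λ·(13 - 11) - 8 ≡ 14. → (11, 14)
7P: (11, 14) + (12, 14). λ = (14 - 14)/(12 - 11) ≡ 0/1 mod 17. 1⁻¹ ≡ 1 (mod 17), so λ ≡ 0.
  x = λ² - 11 - 12 = 0 - 23 ≡ 11; y = λ·(11 - 11) - 14 ≡ 3. → (11, 3)
8P: (11, 3) + (12, 14). λ = (14 - 3)/(12 - 11) ≡ 11/1 mod 17. 1⁻¹ ≡ 1 (mod 17) since 1·1 = 1 ≡ 1, so λ ≡ 11.
  x = λ² - 11 - 12 = 121 - 23 ≡ 13; y = λ·(11 - 13) - 3 ≡ 9. → (13, 9)
9P: (13, 9) + (12, 14). λ = (14 - 9)/(12 - 13) ≡ 5/16 mod 17. 16⁻¹ ≡ 16 (mod 17), so λ ≡ 12.
  x = λ² - 13 - 12 = 144 - 25 ≡ 0; y = λ·(13 - 0) - 9 ≡ 11. → (0, 11)
10P: (0, 11) + (12, 14). λ = (14 - 11)/(12 - 0) ≡ 3/12 mod 17. 12⁻¹ ≡ 10 (mod 17), so λ ≡ 13.
  x = λ² - 0 - 12 = 169 - 12 ≡ 4; y = λ·(0 - 4) - 11 ≡ 5. → (4, 5)
11P: (4, 5) + (12, 14). λ = (14 - 5)/(12 - 4) ≡ 9/8 mod 17. 8⁻¹ ≡ 15 (mod 17), so λ ≡ 16.
  x = λ² - 4 - 12 = 256 - 16 ≡ 2; y = λ·(4 - 2) - 5 ≡ 10. → (2, 10)
12P: (2, 10) + (12, 14). λ = (14 - 10)/(12 - 2) ≡ 4/10 mod 17. 10⁻¹ ≡ 12 (mod 17) since 10·12 = 120 ≡ 1, so λ ≡ 14.
  x = λ² - 2 - 12 = 196 - 14 ≡ 12; y = λ·(2 - 12) - 10 ≡ 3. → (12, 3)

(12, 3)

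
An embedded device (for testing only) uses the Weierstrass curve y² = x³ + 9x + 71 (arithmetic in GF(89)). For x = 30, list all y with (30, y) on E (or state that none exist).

x³ + 9x + 71 = 27341 ≡ 18 (mod 89).
Square roots of 18 mod 89: 14 and 75 (since 14² = 196 ≡ 18).

14, 75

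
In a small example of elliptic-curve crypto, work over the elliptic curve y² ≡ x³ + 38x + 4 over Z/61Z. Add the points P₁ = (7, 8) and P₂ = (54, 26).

(39, 7)

(7, 8) + (54, 26). λ = (26 - 8)/(54 - 7) ≡ 18/47 mod 61. 47⁻¹ ≡ 13 (mod 61), so λ ≡ 51.
  x = λ² - 7 - 54 = 2601 - 61 ≡ 39; y = λ·(7 - 39) - 8 ≡ 7. → (39, 7)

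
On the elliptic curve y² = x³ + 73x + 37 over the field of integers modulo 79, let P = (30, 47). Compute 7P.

Double-and-add on 7 = (111)₂. Start with P = (30, 47) for the leading 1-bit.
double: tangent at (30, 47): λ = (3·30² + 73)/(2·47) ≡ 8/15. 15⁻¹ ≡ 58 (mod 79) since 15·58 = 870 ≡ 1, so λ ≡ 8·58 ≡ 69.
  x = λ² - 30 - 30 = 4761 - 60 ≡ 40; y = λ·(30 - 40) - 47 ≡ 53. → (40, 53)
add P: (40, 53) + (30, 47). λ = (47 - 53)/(30 - 40) ≡ 73/69 mod 79. 69⁻¹ ≡ 71 (mod 79), so λ ≡ 48.
  x = λ² - 40 - 30 = 2304 - 70 ≡ 22; y = λ·(40 - 22) - 53 ≡ 21. → (22, 21)
double: tangent at (22, 21): λ = (3·22² + 73)/(2·21) ≡ 24/42. 42⁻¹ ≡ 32 (mod 79), so λ ≡ 24·32 ≡ 57.
  x = λ² - 22 - 22 = 3249 - 44 ≡ 45; y = λ·(22 - 45) - 21 ≡ 11. → (45, 11)
add P: (45, 11) + (30, 47). λ = (47 - 11)/(30 - 45) ≡ 36/64 mod 79. 64⁻¹ ≡ 21 (mod 79) since 64·21 = 1344 ≡ 1, so λ ≡ 45.
  x = λ² - 45 - 30 = 2025 - 75 ≡ 54; y = λ·(45 - 54) - 11 ≡ 58. → (54, 58)

(54, 58)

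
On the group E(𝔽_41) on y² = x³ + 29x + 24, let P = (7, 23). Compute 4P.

(38, 22)

Double-and-add on 4 = (100)₂. Start with P = (7, 23) for the leading 1-bit.
double: tangent at (7, 23): λ = (3·7² + 29)/(2·23) ≡ 12/5. 5⁻¹ ≡ 33 (mod 41) since 5·33 = 165 ≡ 1, so λ ≡ 12·33 ≡ 27.
  x = λ² - 7 - 7 = 729 - 14 ≡ 18; y = λ·(7 - 18) - 23 ≡ 8. → (18, 8)
double: tangent at (18, 8): λ = (3·18² + 29)/(2·8) ≡ 17/16. 16⁻¹ ≡ 18 (mod 41) since 16·18 = 288 ≡ 1, so λ ≡ 17·18 ≡ 19.
  x = λ² - 18 - 18 = 361 - 36 ≡ 38; y = λ·(18 - 38) - 8 ≡ 22. → (38, 22)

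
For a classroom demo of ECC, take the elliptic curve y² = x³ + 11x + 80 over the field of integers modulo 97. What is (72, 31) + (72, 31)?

tangent at (72, 31): λ = (3·72² + 11)/(2·31) ≡ 43/62. 62⁻¹ ≡ 36 (mod 97), so λ ≡ 43·36 ≡ 93.
  x = λ² - 72 - 72 = 8649 - 144 ≡ 66; y = λ·(72 - 66) - 31 ≡ 42. → (66, 42)

(66, 42)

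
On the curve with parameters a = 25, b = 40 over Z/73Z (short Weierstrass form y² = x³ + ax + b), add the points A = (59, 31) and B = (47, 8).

(31, 47)

(59, 31) + (47, 8). λ = (8 - 31)/(47 - 59) ≡ 50/61 mod 73. 61⁻¹ ≡ 6 (mod 73), so λ ≡ 8.
  x = λ² - 59 - 47 = 64 - 106 ≡ 31; y = λ·(59 - 31) - 31 ≡ 47. → (31, 47)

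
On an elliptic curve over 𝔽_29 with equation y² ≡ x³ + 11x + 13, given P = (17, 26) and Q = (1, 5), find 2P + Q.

First 2P:
Repeated addition: build up to 2P.
2P: tangent at (17, 26): λ = (3·17² + 11)/(2·26) ≡ 8/23. 23⁻¹ ≡ 24 (mod 29) since 23·24 = 552 ≡ 1, so λ ≡ 8·24 ≡ 18.
  x = λ² - 17 - 17 = 324 - 34 ≡ 0; y = λ·(17 - 0) - 26 ≡ 19. → (0, 19)
2P = (0, 19).
Finally 2P + Q:
(0, 19) + (1, 5). λ = (5 - 19)/(1 - 0) ≡ 15/1 mod 29. 1⁻¹ ≡ 1 (mod 29), so λ ≡ 15.
  x = λ² - 0 - 1 = 225 - 1 ≡ 21; y = λ·(0 - 21) - 19 ≡ 14. → (21, 14)

(21, 14)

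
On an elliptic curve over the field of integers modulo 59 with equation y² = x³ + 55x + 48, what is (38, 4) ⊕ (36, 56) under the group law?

(38, 4) + (36, 56). λ = (56 - 4)/(36 - 38) ≡ 52/57 mod 59. 57⁻¹ ≡ 29 (mod 59) since 57·29 = 1653 ≡ 1, so λ ≡ 33.
  x = λ² - 38 - 36 = 1089 - 74 ≡ 12; y = λ·(38 - 12) - 4 ≡ 28. → (12, 28)

(12, 28)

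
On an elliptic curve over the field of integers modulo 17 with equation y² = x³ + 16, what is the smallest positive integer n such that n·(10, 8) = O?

2P: tangent at (10, 8): λ = (3·10² + 0)/(2·8) ≡ 11/16. 16⁻¹ ≡ 16 (mod 17), so λ ≡ 11·16 ≡ 6.
  x = λ² - 10 - 10 = 36 - 20 ≡ 16; y = λ·(10 - 16) - 8 ≡ 7. → (16, 7)
3P: (16, 7) + (10, 8). λ = (8 - 7)/(10 - 16) ≡ 1/11 mod 17. 11⁻¹ ≡ 14 (mod 17) since 11·14 = 154 ≡ 1, so λ ≡ 14.
  x = λ² - 16 - 10 = 196 - 26 ≡ 0; y = λ·(16 - 0) - 7 ≡ 13. → (0, 13)
4P: (0, 13) + (10, 8). λ = (8 - 13)/(10 - 0) ≡ 12/10 mod 17. 10⁻¹ ≡ 12 (mod 17), so λ ≡ 8.
  x = λ² - 0 - 10 = 64 - 10 ≡ 3; y = λ·(0 - 3) - 13 ≡ 14. → (3, 14)
5P: (3, 14) + (10, 8). λ = (8 - 14)/(10 - 3) ≡ 11/7 mod 17. 7⁻¹ ≡ 5 (mod 17), so λ ≡ 4.
  x = λ² - 3 - 10 = 16 - 13 ≡ 3; y = λ·(3 - 3) - 14 ≡ 3. → (3, 3)
6P: (3, 3) + (10, 8). λ = (8 - 3)/(10 - 3) ≡ 5/7 mod 17. 7⁻¹ ≡ 5 (mod 17), so λ ≡ 8.
  x = λ² - 3 - 10 = 64 - 13 ≡ 0; y = λ·(3 - 0) - 3 ≡ 4. → (0, 4)
7P: (0, 4) + (10, 8). λ = (8 - 4)/(10 - 0) ≡ 4/10 mod 17. 10⁻¹ ≡ 12 (mod 17), so λ ≡ 14.
  x = λ² - 0 - 10 = 196 - 10 ≡ 16; y = λ·(0 - 16) - 4 ≡ 10. → (16, 10)
8P: (16, 10) + (10, 8). λ = (8 - 10)/(10 - 16) ≡ 15/11 mod 17. 11⁻¹ ≡ 14 (mod 17), so λ ≡ 6.
  x = λ² - 16 - 10 = 36 - 26 ≡ 10; y = λ·(16 - 10) - 10 ≡ 9. → (10, 9)
9P: (10, 9) + (10, 8): same x and y₁ ≡ -y₂, so the sum is O.
9P = O, so the order is 9.

9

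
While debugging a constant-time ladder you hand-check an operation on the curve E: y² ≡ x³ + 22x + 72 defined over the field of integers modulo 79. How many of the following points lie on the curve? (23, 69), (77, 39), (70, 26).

(23, 69): 69² ≡ 21, rhs ≡ 26 → off.
(77, 39): 39² ≡ 20, rhs ≡ 20 → on.
(70, 26): 26² ≡ 44, rhs ≡ 14 → off.

1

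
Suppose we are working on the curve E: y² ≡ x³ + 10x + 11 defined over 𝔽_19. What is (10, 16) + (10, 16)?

tangent at (10, 16): λ = (3·10² + 10)/(2·16) ≡ 6/13. 13⁻¹ ≡ 3 (mod 19), so λ ≡ 6·3 ≡ 18.
  x = λ² - 10 - 10 = 324 - 20 ≡ 0; y = λ·(10 - 0) - 16 ≡ 12. → (0, 12)

(0, 12)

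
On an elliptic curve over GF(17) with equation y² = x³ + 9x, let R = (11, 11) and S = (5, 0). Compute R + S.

(2, 14)

(11, 11) + (5, 0). λ = (0 - 11)/(5 - 11) ≡ 6/11 mod 17. 11⁻¹ ≡ 14 (mod 17) since 11·14 = 154 ≡ 1, so λ ≡ 16.
  x = λ² - 11 - 5 = 256 - 16 ≡ 2; y = λ·(11 - 2) - 11 ≡ 14. → (2, 14)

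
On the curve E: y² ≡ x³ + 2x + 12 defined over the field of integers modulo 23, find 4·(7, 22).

(11, 10)

Write G = (7, 22).
Repeated addition: build up to 4G.
2G: tangent at (7, 22): λ = (3·7² + 2)/(2·22) ≡ 11/21. 21⁻¹ ≡ 11 (mod 23), so λ ≡ 11·11 ≡ 6.
  x = λ² - 7 - 7 = 36 - 14 ≡ 22; y = λ·(7 - 22) - 22 ≡ 3. → (22, 3)
3G: (22, 3) + (7, 22). λ = (22 - 3)/(7 - 22) ≡ 19/8 mod 23. 8⁻¹ ≡ 3 (mod 23), so λ ≡ 11.
  x = λ² - 22 - 7 = 121 - 29 ≡ 0; y = λ·(22 - 0) - 3 ≡ 9. → (0, 9)
4G: (0, 9) + (7, 22). λ = (22 - 9)/(7 - 0) ≡ 13/7 mod 23. 7⁻¹ ≡ 10 (mod 23), so λ ≡ 15.
  x = λ² - 0 - 7 = 225 - 7 ≡ 11; y = λ·(0 - 11) - 9 ≡ 10. → (11, 10)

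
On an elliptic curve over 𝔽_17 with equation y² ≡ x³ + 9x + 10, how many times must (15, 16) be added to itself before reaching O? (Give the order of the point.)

9

2P: tangent at (15, 16): λ = (3·15² + 9)/(2·16) ≡ 4/15. 15⁻¹ ≡ 8 (mod 17), so λ ≡ 4·8 ≡ 15.
  x = λ² - 15 - 15 = 225 - 30 ≡ 8; y = λ·(15 - 8) - 16 ≡ 4. → (8, 4)
3P: (8, 4) + (15, 16). λ = (16 - 4)/(15 - 8) ≡ 12/7 mod 17. 7⁻¹ ≡ 5 (mod 17) since 7·5 = 35 ≡ 1, so λ ≡ 9.
  x = λ² - 8 - 15 = 81 - 23 ≡ 7; y = λ·(8 - 7) - 4 ≡ 5. → (7, 5)
4P: (7, 5) + (15, 16). λ = (16 - 5)/(15 - 7) ≡ 11/8 mod 17. 8⁻¹ ≡ 15 (mod 17) since 8·15 = 120 ≡ 1, so λ ≡ 12.
  x = λ² - 7 - 15 = 144 - 22 ≡ 3; y = λ·(7 - 3) - 5 ≡ 9. → (3, 9)
5P: (3, 9) + (15, 16). λ = (16 - 9)/(15 - 3) ≡ 7/12 mod 17. 12⁻¹ ≡ 10 (mod 17) since 12·10 = 120 ≡ 1, so λ ≡ 2.
  x = λ² - 3 - 15 = 4 - 18 ≡ 3; y = λ·(3 - 3) - 9 ≡ 8. → (3, 8)
6P: (3, 8) + (15, 16). λ = (16 - 8)/(15 - 3) ≡ 8/12 mod 17. 12⁻¹ ≡ 10 (mod 17) since 12·10 = 120 ≡ 1, so λ ≡ 12.
  x = λ² - 3 - 15 = 144 - 18 ≡ 7; y = λ·(3 - 7) - 8 ≡ 12. → (7, 12)
7P: (7, 12) + (15, 16). λ = (16 - 12)/(15 - 7) ≡ 4/8 mod 17. 8⁻¹ ≡ 15 (mod 17) since 8·15 = 120 ≡ 1, so λ ≡ 9.
  x = λ² - 7 - 15 = 81 - 22 ≡ 8; y = λ·(7 - 8) - 12 ≡ 13. → (8, 13)
8P: (8, 13) + (15, 16). λ = (16 - 13)/(15 - 8) ≡ 3/7 mod 17. 7⁻¹ ≡ 5 (mod 17), so λ ≡ 15.
  x = λ² - 8 - 15 = 225 - 23 ≡ 15; y = λ·(8 - 15) - 13 ≡ 1. → (15, 1)
9P: (15, 1) + (15, 16): same x and y₁ ≡ -y₂, so the sum is O.
9P = O, so the order is 9.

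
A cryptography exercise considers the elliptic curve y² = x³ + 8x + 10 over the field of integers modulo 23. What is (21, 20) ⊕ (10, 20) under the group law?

(21, 20) + (10, 20). λ = (20 - 20)/(10 - 21) ≡ 0/12 mod 23. 12⁻¹ ≡ 2 (mod 23), so λ ≡ 0.
  x = λ² - 21 - 10 = 0 - 31 ≡ 15; y = λ·(21 - 15) - 20 ≡ 3. → (15, 3)

(15, 3)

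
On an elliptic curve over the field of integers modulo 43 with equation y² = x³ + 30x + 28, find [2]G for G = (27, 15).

tangent at (27, 15): λ = (3·27² + 30)/(2·15) ≡ 24/30. 30⁻¹ ≡ 33 (mod 43) since 30·33 = 990 ≡ 1, so λ ≡ 24·33 ≡ 18.
  x = λ² - 27 - 27 = 324 - 54 ≡ 12; y = λ·(27 - 12) - 15 ≡ 40. → (12, 40)

(12, 40)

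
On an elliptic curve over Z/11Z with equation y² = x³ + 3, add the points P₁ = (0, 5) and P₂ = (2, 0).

(0, 5) + (2, 0). λ = (0 - 5)/(2 - 0) ≡ 6/2 mod 11. 2⁻¹ ≡ 6 (mod 11), so λ ≡ 3.
  x = λ² - 0 - 2 = 9 - 2 ≡ 7; y = λ·(0 - 7) - 5 ≡ 7. → (7, 7)

(7, 7)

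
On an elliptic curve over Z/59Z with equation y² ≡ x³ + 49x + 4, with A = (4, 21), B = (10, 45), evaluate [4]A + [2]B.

(53, 54)

First 4A:
Double-and-add on 4 = (100)₂. Start with A = (4, 21) for the leading 1-bit.
double: tangent at (4, 21): λ = (3·4² + 49)/(2·21) ≡ 38/42. 42⁻¹ ≡ 52 (mod 59), so λ ≡ 38·52 ≡ 29.
  x = λ² - 4 - 4 = 841 - 8 ≡ 7; y = λ·(4 - 7) - 21 ≡ 10. → (7, 10)
double: tangent at (7, 10): λ = (3·7² + 49)/(2·10) ≡ 19/20. 20⁻¹ ≡ 3 (mod 59), so λ ≡ 19·3 ≡ 57.
  x = λ² - 7 - 7 = 3249 - 14 ≡ 49; y = λ·(7 - 49) - 10 ≡ 15. → (49, 15)
4A = (49, 15).
Next 2B:
Repeated addition: build up to 2B.
2B: tangent at (10, 45): λ = (3·10² + 49)/(2·45) ≡ 54/31. 31⁻¹ ≡ 40 (mod 59) since 31·40 = 1240 ≡ 1, so λ ≡ 54·40 ≡ 36.
  x = λ² - 10 - 10 = 1296 - 20 ≡ 37; y = λ·(10 - 37) - 45 ≡ 45. → (37, 45)
2B = (37, 45).
Finally 4A + 2B:
(49, 15) + (37, 45). λ = (45 - 15)/(37 - 49) ≡ 30/47 mod 59. 47⁻¹ ≡ 54 (mod 59) since 47·54 = 2538 ≡ 1, so λ ≡ 27.
  x = λ² - 49 - 37 = 729 - 86 ≡ 53; y = λ·(49 - 53) - 15 ≡ 54. → (53, 54)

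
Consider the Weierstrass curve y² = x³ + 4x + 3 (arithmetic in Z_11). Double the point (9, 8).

(5, 7)

tangent at (9, 8): λ = (3·9² + 4)/(2·8) ≡ 5/5. 5⁻¹ ≡ 9 (mod 11), so λ ≡ 5·9 ≡ 1.
  x = λ² - 9 - 9 = 1 - 18 ≡ 5; y = λ·(9 - 5) - 8 ≡ 7. → (5, 7)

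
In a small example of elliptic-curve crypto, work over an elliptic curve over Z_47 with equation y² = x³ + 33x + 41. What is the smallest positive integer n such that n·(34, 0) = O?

2P: (34, 0) + (34, 0): same x and y₁ ≡ -y₂, so the sum is O.
2P = O, so the order is 2.

2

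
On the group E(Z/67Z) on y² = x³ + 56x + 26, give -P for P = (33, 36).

(33, 31)

-(33, 36) = (33, -36 mod 67) = (33, 31).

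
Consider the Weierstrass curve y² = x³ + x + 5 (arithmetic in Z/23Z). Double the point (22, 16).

tangent at (22, 16): λ = (3·22² + 1)/(2·16) ≡ 4/9. 9⁻¹ ≡ 18 (mod 23) since 9·18 = 162 ≡ 1, so λ ≡ 4·18 ≡ 3.
  x = λ² - 22 - 22 = 9 - 44 ≡ 11; y = λ·(22 - 11) - 16 ≡ 17. → (11, 17)

(11, 17)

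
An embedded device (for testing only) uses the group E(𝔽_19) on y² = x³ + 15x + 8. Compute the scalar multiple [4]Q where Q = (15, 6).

(13, 5)

Repeated addition: build up to 4Q.
2Q: tangent at (15, 6): λ = (3·15² + 15)/(2·6) ≡ 6/12. 12⁻¹ ≡ 8 (mod 19), so λ ≡ 6·8 ≡ 10.
  x = λ² - 15 - 15 = 100 - 30 ≡ 13; y = λ·(15 - 13) - 6 ≡ 14. → (13, 14)
3Q: (13, 14) + (15, 6). λ = (6 - 14)/(15 - 13) ≡ 11/2 mod 19. 2⁻¹ ≡ 10 (mod 19), so λ ≡ 15.
  x = λ² - 13 - 15 = 225 - 28 ≡ 7; y = λ·(13 - 7) - 14 ≡ 0. → (7, 0)
4Q: (7, 0) + (15, 6). λ = (6 - 0)/(15 - 7) ≡ 6/8 mod 19. 8⁻¹ ≡ 12 (mod 19) since 8·12 = 96 ≡ 1, so λ ≡ 15.
  x = λ² - 7 - 15 = 225 - 22 ≡ 13; y = λ·(7 - 13) - 0 ≡ 5. → (13, 5)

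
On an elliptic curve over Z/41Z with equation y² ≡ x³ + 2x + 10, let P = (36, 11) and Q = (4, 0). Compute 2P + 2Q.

First 2P:
Repeated addition: build up to 2P.
2P: tangent at (36, 11): λ = (3·36² + 2)/(2·11) ≡ 36/22. 22⁻¹ ≡ 28 (mod 41), so λ ≡ 36·28 ≡ 24.
  x = λ² - 36 - 36 = 576 - 72 ≡ 12; y = λ·(36 - 12) - 11 ≡ 32. → (12, 32)
2P = (12, 32).
Next 2Q:
Repeated addition: build up to 2Q.
2Q: (4, 0) + (4, 0): same x and y₁ ≡ -y₂, so the sum is 𝒪.
2Q = 𝒪.
Finally 2P + 2Q:
(12, 32) + 𝒪 = (12, 32) (identity).

(12, 32)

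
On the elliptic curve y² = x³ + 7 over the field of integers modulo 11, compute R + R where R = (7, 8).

(6, 6)

tangent at (7, 8): λ = (3·7² + 0)/(2·8) ≡ 4/5. 5⁻¹ ≡ 9 (mod 11) since 5·9 = 45 ≡ 1, so λ ≡ 4·9 ≡ 3.
  x = λ² - 7 - 7 = 9 - 14 ≡ 6; y = λ·(7 - 6) - 8 ≡ 6. → (6, 6)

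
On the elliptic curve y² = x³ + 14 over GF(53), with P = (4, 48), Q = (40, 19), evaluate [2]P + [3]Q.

First 2P:
Repeated addition: build up to 2P.
2P: tangent at (4, 48): λ = (3·4² + 0)/(2·48) ≡ 48/43. 43⁻¹ ≡ 37 (mod 53), so λ ≡ 48·37 ≡ 27.
  x = λ² - 4 - 4 = 729 - 8 ≡ 32; y = λ·(4 - 32) - 48 ≡ 44. → (32, 44)
2P = (32, 44).
Next 3Q:
Repeated addition: build up to 3Q.
2Q: tangent at (40, 19): λ = (3·40² + 0)/(2·19) ≡ 30/38. 38⁻¹ ≡ 7 (mod 53), so λ ≡ 30·7 ≡ 51.
  x = λ² - 40 - 40 = 2601 - 80 ≡ 30; y = λ·(40 - 30) - 19 ≡ 14. → (30, 14)
3Q: (30, 14) + (40, 19). λ = (19 - 14)/(40 - 30) ≡ 5/10 mod 53. 10⁻¹ ≡ 16 (mod 53), so λ ≡ 27.
  x = λ² - 30 - 40 = 729 - 70 ≡ 23; y = λ·(30 - 23) - 14 ≡ 16. → (23, 16)
3Q = (23, 16).
Finally 2P + 3Q:
(32, 44) + (23, 16). λ = (16 - 44)/(23 - 32) ≡ 25/44 mod 53. 44⁻¹ ≡ 47 (mod 53), so λ ≡ 9.
  x = λ² - 32 - 23 = 81 - 55 ≡ 26; y = λ·(32 - 26) - 44 ≡ 10. → (26, 10)

(26, 10)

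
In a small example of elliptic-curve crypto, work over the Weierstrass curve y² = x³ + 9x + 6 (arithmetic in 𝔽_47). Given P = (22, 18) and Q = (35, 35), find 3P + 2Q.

First 3P:
Repeated addition: build up to 3P.
2P: tangent at (22, 18): λ = (3·22² + 9)/(2·18) ≡ 4/36. 36⁻¹ ≡ 17 (mod 47), so λ ≡ 4·17 ≡ 21.
  x = λ² - 22 - 22 = 441 - 44 ≡ 21; y = λ·(22 - 21) - 18 ≡ 3. → (21, 3)
3P: (21, 3) + (22, 18). λ = (18 - 3)/(22 - 21) ≡ 15/1 mod 47. 1⁻¹ ≡ 1 (mod 47), so λ ≡ 15.
  x = λ² - 21 - 22 = 225 - 43 ≡ 41; y = λ·(21 - 41) - 3 ≡ 26. → (41, 26)
3P = (41, 26).
Next 2Q:
Repeated addition: build up to 2Q.
2Q: tangent at (35, 35): λ = (3·35² + 9)/(2·35) ≡ 18/23. 23⁻¹ ≡ 45 (mod 47) since 23·45 = 1035 ≡ 1, so λ ≡ 18·45 ≡ 11.
  x = λ² - 35 - 35 = 121 - 70 ≡ 4; y = λ·(35 - 4) - 35 ≡ 24. → (4, 24)
2Q = (4, 24).
Finally 3P + 2Q:
(41, 26) + (4, 24). λ = (24 - 26)/(4 - 41) ≡ 45/10 mod 47. 10⁻¹ ≡ 33 (mod 47) since 10·33 = 330 ≡ 1, so λ ≡ 28.
  x = λ² - 41 - 4 = 784 - 45 ≡ 34; y = λ·(41 - 34) - 26 ≡ 29. → (34, 29)

(34, 29)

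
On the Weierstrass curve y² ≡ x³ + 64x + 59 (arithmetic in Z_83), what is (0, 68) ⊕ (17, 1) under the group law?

(6, 24)

(0, 68) + (17, 1). λ = (1 - 68)/(17 - 0) ≡ 16/17 mod 83. 17⁻¹ ≡ 44 (mod 83), so λ ≡ 40.
  x = λ² - 0 - 17 = 1600 - 17 ≡ 6; y = λ·(0 - 6) - 68 ≡ 24. → (6, 24)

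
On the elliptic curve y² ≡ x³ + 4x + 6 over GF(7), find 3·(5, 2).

Write G = (5, 2).
Repeated addition: build up to 3G.
2G: tangent at (5, 2): λ = (3·5² + 4)/(2·2) ≡ 2/4. 4⁻¹ ≡ 2 (mod 7) since 4·2 = 8 ≡ 1, so λ ≡ 2·2 ≡ 4.
  x = λ² - 5 - 5 = 16 - 10 ≡ 6; y = λ·(5 - 6) - 2 ≡ 1. → (6, 1)
3G: (6, 1) + (5, 2). λ = (2 - 1)/(5 - 6) ≡ 1/6 mod 7. 6⁻¹ ≡ 6 (mod 7), so λ ≡ 6.
  x = λ² - 6 - 5 = 36 - 11 ≡ 4; y = λ·(6 - 4) - 1 ≡ 4. → (4, 4)

(4, 4)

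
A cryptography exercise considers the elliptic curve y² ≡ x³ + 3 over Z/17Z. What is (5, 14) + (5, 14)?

(6, 7)

tangent at (5, 14): λ = (3·5² + 0)/(2·14) ≡ 7/11. 11⁻¹ ≡ 14 (mod 17), so λ ≡ 7·14 ≡ 13.
  x = λ² - 5 - 5 = 169 - 10 ≡ 6; y = λ·(5 - 6) - 14 ≡ 7. → (6, 7)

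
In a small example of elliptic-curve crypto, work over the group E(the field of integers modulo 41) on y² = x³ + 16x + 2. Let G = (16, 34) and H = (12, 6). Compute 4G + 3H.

First 4G:
Double-and-add on 4 = (100)₂. Start with G = (16, 34) for the leading 1-bit.
double: tangent at (16, 34): λ = (3·16² + 16)/(2·34) ≡ 5/27. 27⁻¹ ≡ 38 (mod 41) since 27·38 = 1026 ≡ 1, so λ ≡ 5·38 ≡ 26.
  x = λ² - 16 - 16 = 676 - 32 ≡ 29; y = λ·(16 - 29) - 34 ≡ 38. → (29, 38)
double: tangent at (29, 38): λ = (3·29² + 16)/(2·38) ≡ 38/35. 35⁻¹ ≡ 34 (mod 41) since 35·34 = 1190 ≡ 1, so λ ≡ 38·34 ≡ 21.
  x = λ² - 29 - 29 = 441 - 58 ≡ 14; y = λ·(29 - 14) - 38 ≡ 31. → (14, 31)
4G = (14, 31).
Next 3H:
Repeated addition: build up to 3H.
2H: tangent at (12, 6): λ = (3·12² + 16)/(2·6) ≡ 38/12. 12⁻¹ ≡ 24 (mod 41), so λ ≡ 38·24 ≡ 10.
  x = λ² - 12 - 12 = 100 - 24 ≡ 35; y = λ·(12 - 35) - 6 ≡ 10. → (35, 10)
3H: (35, 10) + (12, 6). λ = (6 - 10)/(12 - 35) ≡ 37/18 mod 41. 18⁻¹ ≡ 16 (mod 41), so λ ≡ 18.
  x = λ² - 35 - 12 = 324 - 47 ≡ 31; y = λ·(35 - 31) - 10 ≡ 21. → (31, 21)
3H = (31, 21).
Finally 4G + 3H:
(14, 31) + (31, 21). λ = (21 - 31)/(31 - 14) ≡ 31/17 mod 41. 17⁻¹ ≡ 29 (mod 41) since 17·29 = 493 ≡ 1, so λ ≡ 38.
  x = λ² - 14 - 31 = 1444 - 45 ≡ 5; y = λ·(14 - 5) - 31 ≡ 24. → (5, 24)

(5, 24)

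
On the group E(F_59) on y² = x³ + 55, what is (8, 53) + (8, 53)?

(4, 1)

tangent at (8, 53): λ = (3·8² + 0)/(2·53) ≡ 15/47. 47⁻¹ ≡ 54 (mod 59), so λ ≡ 15·54 ≡ 43.
  x = λ² - 8 - 8 = 1849 - 16 ≡ 4; y = λ·(8 - 4) - 53 ≡ 1. → (4, 1)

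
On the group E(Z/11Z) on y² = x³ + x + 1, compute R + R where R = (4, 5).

(6, 5)

tangent at (4, 5): λ = (3·4² + 1)/(2·5) ≡ 5/10. 10⁻¹ ≡ 10 (mod 11), so λ ≡ 5·10 ≡ 6.
  x = λ² - 4 - 4 = 36 - 8 ≡ 6; y = λ·(4 - 6) - 5 ≡ 5. → (6, 5)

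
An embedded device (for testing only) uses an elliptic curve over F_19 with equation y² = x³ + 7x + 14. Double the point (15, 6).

tangent at (15, 6): λ = (3·15² + 7)/(2·6) ≡ 17/12. 12⁻¹ ≡ 8 (mod 19) since 12·8 = 96 ≡ 1, so λ ≡ 17·8 ≡ 3.
  x = λ² - 15 - 15 = 9 - 30 ≡ 17; y = λ·(15 - 17) - 6 ≡ 7. → (17, 7)

(17, 7)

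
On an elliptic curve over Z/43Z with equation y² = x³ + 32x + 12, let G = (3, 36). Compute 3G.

(36, 41)

Repeated addition: build up to 3G.
2G: tangent at (3, 36): λ = (3·3² + 32)/(2·36) ≡ 16/29. 29⁻¹ ≡ 3 (mod 43) since 29·3 = 87 ≡ 1, so λ ≡ 16·3 ≡ 5.
  x = λ² - 3 - 3 = 25 - 6 ≡ 19; y = λ·(3 - 19) - 36 ≡ 13. → (19, 13)
3G: (19, 13) + (3, 36). λ = (36 - 13)/(3 - 19) ≡ 23/27 mod 43. 27⁻¹ ≡ 8 (mod 43), so λ ≡ 12.
  x = λ² - 19 - 3 = 144 - 22 ≡ 36; y = λ·(19 - 36) - 13 ≡ 41. → (36, 41)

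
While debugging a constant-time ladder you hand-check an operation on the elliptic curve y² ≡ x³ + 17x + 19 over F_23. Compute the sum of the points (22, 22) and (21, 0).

(22, 22) + (21, 0). λ = (0 - 22)/(21 - 22) ≡ 1/22 mod 23. 22⁻¹ ≡ 22 (mod 23) since 22·22 = 484 ≡ 1, so λ ≡ 22.
  x = λ² - 22 - 21 = 484 - 43 ≡ 4; y = λ·(22 - 4) - 22 ≡ 6. → (4, 6)

(4, 6)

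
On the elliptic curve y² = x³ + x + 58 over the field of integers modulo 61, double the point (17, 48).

(54, 47)

tangent at (17, 48): λ = (3·17² + 1)/(2·48) ≡ 14/35. 35⁻¹ ≡ 7 (mod 61) since 35·7 = 245 ≡ 1, so λ ≡ 14·7 ≡ 37.
  x = λ² - 17 - 17 = 1369 - 34 ≡ 54; y = λ·(17 - 54) - 48 ≡ 47. → (54, 47)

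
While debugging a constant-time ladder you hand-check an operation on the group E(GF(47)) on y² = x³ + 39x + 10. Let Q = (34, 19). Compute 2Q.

(30, 36)

tangent at (34, 19): λ = (3·34² + 39)/(2·19) ≡ 29/38. 38⁻¹ ≡ 26 (mod 47), so λ ≡ 29·26 ≡ 2.
  x = λ² - 34 - 34 = 4 - 68 ≡ 30; y = λ·(34 - 30) - 19 ≡ 36. → (30, 36)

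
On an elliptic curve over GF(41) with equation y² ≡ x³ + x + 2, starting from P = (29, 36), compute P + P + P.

Repeated addition: build up to 3P.
2P: tangent at (29, 36): λ = (3·29² + 1)/(2·36) ≡ 23/31. 31⁻¹ ≡ 4 (mod 41), so λ ≡ 23·4 ≡ 10.
  x = λ² - 29 - 29 = 100 - 58 ≡ 1; y = λ·(29 - 1) - 36 ≡ 39. → (1, 39)
3P: (1, 39) + (29, 36). λ = (36 - 39)/(29 - 1) ≡ 38/28 mod 41. 28⁻¹ ≡ 22 (mod 41), so λ ≡ 16.
  x = λ² - 1 - 29 = 256 - 30 ≡ 21; y = λ·(1 - 21) - 39 ≡ 10. → (21, 10)

(21, 10)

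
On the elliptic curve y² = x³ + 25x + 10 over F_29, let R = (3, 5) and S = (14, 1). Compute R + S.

(3, 5) + (14, 1). λ = (1 - 5)/(14 - 3) ≡ 25/11 mod 29. 11⁻¹ ≡ 8 (mod 29) since 11·8 = 88 ≡ 1, so λ ≡ 26.
  x = λ² - 3 - 14 = 676 - 17 ≡ 21; y = λ·(3 - 21) - 5 ≡ 20. → (21, 20)

(21, 20)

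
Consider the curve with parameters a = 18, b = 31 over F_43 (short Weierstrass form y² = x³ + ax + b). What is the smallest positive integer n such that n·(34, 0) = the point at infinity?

2

2P: (34, 0) + (34, 0): same x and y₁ ≡ -y₂, so the sum is the point at infinity.
2P = the point at infinity, so the order is 2.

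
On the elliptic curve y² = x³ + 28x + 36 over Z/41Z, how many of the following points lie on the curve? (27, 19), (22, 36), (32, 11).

(27, 19): 19² ≡ 33, rhs ≡ 16 → off.
(22, 36): 36² ≡ 25, rhs ≡ 25 → on.
(32, 11): 11² ≡ 39, rhs ≡ 39 → on.

2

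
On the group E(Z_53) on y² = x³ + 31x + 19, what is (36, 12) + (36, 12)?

tangent at (36, 12): λ = (3·36² + 31)/(2·12) ≡ 50/24. 24⁻¹ ≡ 42 (mod 53) since 24·42 = 1008 ≡ 1, so λ ≡ 50·42 ≡ 33.
  x = λ² - 36 - 36 = 1089 - 72 ≡ 10; y = λ·(36 - 10) - 12 ≡ 51. → (10, 51)

(10, 51)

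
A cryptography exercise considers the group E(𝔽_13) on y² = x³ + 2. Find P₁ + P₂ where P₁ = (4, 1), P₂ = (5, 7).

(1, 4)

(4, 1) + (5, 7). λ = (7 - 1)/(5 - 4) ≡ 6/1 mod 13. 1⁻¹ ≡ 1 (mod 13), so λ ≡ 6.
  x = λ² - 4 - 5 = 36 - 9 ≡ 1; y = λ·(4 - 1) - 1 ≡ 4. → (1, 4)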